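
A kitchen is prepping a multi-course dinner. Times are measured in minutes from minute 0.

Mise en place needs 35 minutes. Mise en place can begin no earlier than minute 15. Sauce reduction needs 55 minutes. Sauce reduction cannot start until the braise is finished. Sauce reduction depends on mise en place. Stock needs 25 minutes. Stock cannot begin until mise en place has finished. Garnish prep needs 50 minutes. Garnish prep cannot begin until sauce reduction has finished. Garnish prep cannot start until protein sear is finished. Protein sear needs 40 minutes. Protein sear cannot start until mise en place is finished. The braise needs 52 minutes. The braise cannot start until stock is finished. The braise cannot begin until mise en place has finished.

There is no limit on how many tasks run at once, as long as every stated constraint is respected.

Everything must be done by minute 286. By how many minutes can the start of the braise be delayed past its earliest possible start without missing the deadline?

After its own release at minute 15, mise en place can start at minute 15 and finishes at minute 50.
Stock cannot begin until mise en place (finishes minute 50). It runs from minute 50 to 50 + 25 = minute 75.
The braise needs all of stock (finishes minute 75); mise en place (finishes minute 50). That puts its earliest start at minute 75; it finishes at 75 + 52 = minute 127.

Working backward from the deadline:
Nothing follows garnish prep; the deadline of minute 286 is its only limit. It must start by 286 − 50 = minute 236.
Since garnish prep (must start by minute 236) depends on it, sauce reduction must finish by minute 236. Backing off its 55-minute duration gives a latest start of minute 181.
The braise feeds into sauce reduction (must start by minute 181); so the braise must finish by minute 181 and therefore start by minute 129.
So the braise can start as early as minute 75 and as late as minute 129, giving 129 − 75 = 54 minutes of slack.

54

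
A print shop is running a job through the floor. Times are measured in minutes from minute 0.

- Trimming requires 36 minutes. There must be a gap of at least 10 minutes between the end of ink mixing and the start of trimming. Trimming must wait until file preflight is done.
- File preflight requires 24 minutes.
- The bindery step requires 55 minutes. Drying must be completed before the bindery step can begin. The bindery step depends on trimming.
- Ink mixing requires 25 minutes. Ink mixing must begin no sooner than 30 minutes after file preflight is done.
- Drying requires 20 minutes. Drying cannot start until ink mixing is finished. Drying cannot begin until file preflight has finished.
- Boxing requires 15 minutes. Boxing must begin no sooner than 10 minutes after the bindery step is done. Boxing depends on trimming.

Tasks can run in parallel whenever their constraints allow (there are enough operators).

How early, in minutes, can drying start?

79

File preflight has no prerequisites, so it starts at minute 0 and finishes at minute 24.
Ink mixing cannot begin until file preflight (finishes minute 24, plus 30-minute gap → minute 54). It runs from minute 54 to 54 + 25 = minute 79.
Drying waits on ink mixing (finishes minute 79); file preflight (finishes minute 24). The latest of these is minute 79, which is the earliest drying can start.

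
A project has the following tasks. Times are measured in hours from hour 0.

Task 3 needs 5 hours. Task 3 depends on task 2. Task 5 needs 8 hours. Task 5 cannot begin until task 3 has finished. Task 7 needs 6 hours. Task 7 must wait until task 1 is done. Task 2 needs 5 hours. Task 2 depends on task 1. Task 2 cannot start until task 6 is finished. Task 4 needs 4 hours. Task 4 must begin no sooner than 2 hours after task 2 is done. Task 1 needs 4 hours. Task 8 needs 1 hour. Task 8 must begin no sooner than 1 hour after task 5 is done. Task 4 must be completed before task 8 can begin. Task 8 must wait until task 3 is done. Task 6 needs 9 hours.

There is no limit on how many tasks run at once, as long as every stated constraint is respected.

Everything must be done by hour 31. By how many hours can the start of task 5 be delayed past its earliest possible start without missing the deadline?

2

Task 6 has no prerequisites, so it starts at hour 0 and finishes at hour 9.
Task 1 can start immediately at hour 0; it finishes at hour 4.
Task 2 needs all of task 1 (finishes hour 4); task 6 (finishes hour 9). That puts its earliest start at hour 9; it finishes at 9 + 5 = hour 14.
Task 3 cannot begin until task 2 (finishes hour 14). It runs from hour 14 to 14 + 5 = hour 19.
Task 5 cannot begin until task 3 (finishes hour 19). It runs from hour 19 to 19 + 8 = hour 27.

Working backward from the deadline:
Nothing follows task 8; the deadline of hour 31 is its only limit. It must start by 31 − 1 = hour 30.
Task 5 has to be done before task 8 (must start by hour 30, minus 1-hour gap → hour 29). That means finishing by hour 29, i.e. starting by 29 − 8 = hour 21.
So task 5 can start as early as hour 19 and as late as hour 21, giving 21 − 19 = 2 hours of slack.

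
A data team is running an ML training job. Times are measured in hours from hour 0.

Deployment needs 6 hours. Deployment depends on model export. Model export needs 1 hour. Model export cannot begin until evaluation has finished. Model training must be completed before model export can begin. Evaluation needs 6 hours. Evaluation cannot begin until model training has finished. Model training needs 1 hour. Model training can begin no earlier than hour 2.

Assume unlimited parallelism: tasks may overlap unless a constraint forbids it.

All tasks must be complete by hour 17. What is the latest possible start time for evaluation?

4

To finish by hour 17, deployment (duration 6) must start no later than hour 11.
Since deployment (must start by hour 11) depends on it, model export must finish by hour 11. Backing off its 1-hour duration gives a latest start of hour 10.
Evaluation must finish before model export (must start by hour 10). With a 6-hour duration, evaluation must start by 10 − 6 = hour 4.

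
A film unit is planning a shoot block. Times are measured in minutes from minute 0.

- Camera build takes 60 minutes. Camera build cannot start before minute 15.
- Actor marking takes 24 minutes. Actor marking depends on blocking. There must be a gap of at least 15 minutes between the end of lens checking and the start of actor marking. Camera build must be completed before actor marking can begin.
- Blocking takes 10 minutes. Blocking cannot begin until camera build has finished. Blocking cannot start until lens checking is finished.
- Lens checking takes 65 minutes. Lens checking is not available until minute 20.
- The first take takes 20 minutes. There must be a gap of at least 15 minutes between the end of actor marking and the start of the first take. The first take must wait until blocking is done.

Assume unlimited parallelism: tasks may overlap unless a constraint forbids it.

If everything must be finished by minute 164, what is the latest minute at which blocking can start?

95

Nothing follows the first take; the deadline of minute 164 is its only limit. It must start by 164 − 20 = minute 144.
Actor marking must finish before the first take (must start by minute 144, minus 15-minute gap → minute 129). With a 24-minute duration, actor marking must start by 129 − 24 = minute 105.
Blocking feeds actor marking (must start by minute 105); the first take (must start by minute 144). Taking the minimum, blocking must finish by minute 105 and start by 105 − 10 = minute 95.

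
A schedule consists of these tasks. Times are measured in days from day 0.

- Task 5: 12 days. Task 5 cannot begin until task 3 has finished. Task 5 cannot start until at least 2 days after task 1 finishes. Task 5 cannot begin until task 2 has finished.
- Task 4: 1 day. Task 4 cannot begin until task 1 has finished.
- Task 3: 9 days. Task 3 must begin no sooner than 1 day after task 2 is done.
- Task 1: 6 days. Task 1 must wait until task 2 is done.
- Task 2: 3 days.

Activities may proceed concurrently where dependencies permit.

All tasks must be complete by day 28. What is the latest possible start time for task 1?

To finish by day 28, task 4 (duration 1) must start no later than day 27.
Task 5 has no dependents, so it just needs to finish by day 28. Starting by 28 − 12 = day 16 achieves that.
Task 1 has several dependents: task 4 (must start by day 27); task 5 (must start by day 16, minus 2-day gap → day 14). The earliest of those limits is day 14, so task 1 must start by 14 − 6 = day 8.

8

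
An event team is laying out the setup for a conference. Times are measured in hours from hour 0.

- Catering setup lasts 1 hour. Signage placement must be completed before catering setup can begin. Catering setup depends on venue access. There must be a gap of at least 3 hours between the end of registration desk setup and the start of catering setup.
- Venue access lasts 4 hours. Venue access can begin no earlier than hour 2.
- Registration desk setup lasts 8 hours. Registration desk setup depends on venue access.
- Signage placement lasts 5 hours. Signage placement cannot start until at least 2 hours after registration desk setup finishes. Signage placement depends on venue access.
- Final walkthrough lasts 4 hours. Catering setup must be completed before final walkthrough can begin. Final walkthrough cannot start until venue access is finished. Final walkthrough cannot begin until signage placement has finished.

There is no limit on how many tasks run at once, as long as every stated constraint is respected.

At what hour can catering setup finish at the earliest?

Venue access cannot begin until its own release at hour 2. It runs from hour 2 to 2 + 4 = hour 6.
After venue access (finishes hour 6), registration desk setup can start at hour 6 and finishes at hour 14.
For signage placement: registration desk setup (finishes hour 14, plus 2-hour gap → hour 16); venue access (finishes hour 6). Taking the maximum gives a start of hour 16, and it finishes at 16 + 5 = hour 21.
Catering setup needs all of signage placement (finishes hour 21); venue access (finishes hour 6); registration desk setup (finishes hour 14, plus 3-hour gap → hour 17). That puts its earliest start at hour 21; it finishes at 21 + 1 = hour 22.

22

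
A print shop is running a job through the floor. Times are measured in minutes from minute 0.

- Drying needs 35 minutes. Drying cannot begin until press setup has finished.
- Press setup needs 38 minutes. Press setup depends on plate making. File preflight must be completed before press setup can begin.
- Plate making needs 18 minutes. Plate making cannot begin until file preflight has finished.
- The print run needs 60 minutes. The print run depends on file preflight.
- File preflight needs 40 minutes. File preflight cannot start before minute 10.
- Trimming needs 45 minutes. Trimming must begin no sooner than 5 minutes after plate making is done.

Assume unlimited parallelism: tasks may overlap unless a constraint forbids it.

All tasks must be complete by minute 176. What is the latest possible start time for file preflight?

Nothing follows drying; the deadline of minute 176 is its only limit. It must start by 176 − 35 = minute 141.
Since drying (must start by minute 141) depends on it, press setup must finish by minute 141. Backing off its 38-minute duration gives a latest start of minute 103.
Nothing follows trimming; the deadline of minute 176 is its only limit. It must start by 176 − 45 = minute 131.
For plate making: press setup (must start by minute 103); trimming (must start by minute 131, minus 5-minute gap → minute 126). The most restrictive is minute 103; with an 18-minute duration, plate making must start by minute 85.
Nothing follows the print run; the deadline of minute 176 is its only limit. It must start by 176 − 60 = minute 116.
File preflight has several dependents: plate making (must start by minute 85); press setup (must start by minute 103); the print run (must start by minute 116). The earliest of those limits is minute 85, so file preflight must start by 85 − 40 = minute 45.

45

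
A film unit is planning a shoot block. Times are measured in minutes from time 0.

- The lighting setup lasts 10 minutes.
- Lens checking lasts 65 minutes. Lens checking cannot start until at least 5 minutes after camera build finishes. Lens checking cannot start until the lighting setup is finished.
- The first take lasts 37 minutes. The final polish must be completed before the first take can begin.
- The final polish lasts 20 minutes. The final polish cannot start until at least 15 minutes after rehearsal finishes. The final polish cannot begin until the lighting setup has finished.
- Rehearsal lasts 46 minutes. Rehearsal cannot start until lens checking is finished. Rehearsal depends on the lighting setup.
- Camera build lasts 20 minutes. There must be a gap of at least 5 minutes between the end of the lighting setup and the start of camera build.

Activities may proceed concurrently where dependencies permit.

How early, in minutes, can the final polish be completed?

The lighting setup has no prerequisites, so it starts at minute 0 and finishes at minute 10.
Camera build waits on the lighting setup (finishes minute 10, plus 5-minute gap → minute 15), so it starts at minute 15 and finishes at 15 + 20 = minute 35.
Lens checking has to wait for camera build (finishes minute 35, plus 5-minute gap → minute 40); the lighting setup (finishes minute 10). The latest of these is minute 40, so lens checking runs minute 40 to 40 + 65 = minute 105.
For rehearsal: lens checking (finishes minute 105); the lighting setup (finishes minute 10). Taking the maximum gives a start of minute 105, and it finishes at 105 + 46 = minute 151.
The final polish cannot start until rehearsal (finishes minute 151, plus 15-minute gap → minute 166); the lighting setup (finishes minute 10). The controlling bound is minute 166, so the final polish finishes at 166 + 20 = minute 186.

186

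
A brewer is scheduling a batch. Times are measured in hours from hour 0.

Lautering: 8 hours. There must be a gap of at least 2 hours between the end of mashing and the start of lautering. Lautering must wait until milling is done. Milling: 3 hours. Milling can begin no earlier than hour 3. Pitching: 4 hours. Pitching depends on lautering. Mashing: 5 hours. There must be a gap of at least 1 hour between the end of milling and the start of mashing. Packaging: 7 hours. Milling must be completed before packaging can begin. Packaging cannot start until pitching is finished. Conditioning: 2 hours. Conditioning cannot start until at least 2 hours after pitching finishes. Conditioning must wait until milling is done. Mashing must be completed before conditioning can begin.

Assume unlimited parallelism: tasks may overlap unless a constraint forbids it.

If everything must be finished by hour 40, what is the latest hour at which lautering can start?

Nothing follows conditioning; the deadline of hour 40 is its only limit. It must start by 40 − 2 = hour 38.
Packaging must finish by hour 40; it takes 7 hours, so it must start by 40 − 7 = hour 33.
Pitching feeds conditioning (must start by hour 38, minus 2-hour gap → hour 36); packaging (must start by hour 33). Taking the minimum, pitching must finish by hour 33 and start by 33 − 4 = hour 29.
Lautering feeds into pitching (must start by hour 29); so lautering must finish by hour 29 and therefore start by hour 21.

21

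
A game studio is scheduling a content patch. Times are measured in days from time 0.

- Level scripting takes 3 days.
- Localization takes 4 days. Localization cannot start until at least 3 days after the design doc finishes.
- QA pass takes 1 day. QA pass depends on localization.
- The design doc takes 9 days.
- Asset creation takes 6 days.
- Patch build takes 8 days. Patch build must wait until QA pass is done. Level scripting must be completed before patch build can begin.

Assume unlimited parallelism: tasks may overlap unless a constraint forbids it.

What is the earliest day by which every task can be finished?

25

Nothing blocks level scripting, so it runs from day 0 to day 3.
Asset creation can start immediately at day 0; it finishes at day 6.
Nothing blocks the design doc, so it runs from day 0 to day 9.
Localization cannot begin until the design doc (finishes day 9, plus 3-day gap → day 12). It runs from day 12 to 12 + 4 = day 16.
QA pass waits on localization (finishes day 16), so it starts at day 16 and finishes at 16 + 1 = day 17.
Patch build needs all of QA pass (finishes day 17); level scripting (finishes day 3). That puts its earliest start at day 17; it finishes at 17 + 8 = day 25.
All tasks are finished once the last one completes. Finish times: The design doc at 9, Asset creation at 6, Level scripting at 3, Localization at 16, QA pass at 17, Patch build at 25. The latest is day 25.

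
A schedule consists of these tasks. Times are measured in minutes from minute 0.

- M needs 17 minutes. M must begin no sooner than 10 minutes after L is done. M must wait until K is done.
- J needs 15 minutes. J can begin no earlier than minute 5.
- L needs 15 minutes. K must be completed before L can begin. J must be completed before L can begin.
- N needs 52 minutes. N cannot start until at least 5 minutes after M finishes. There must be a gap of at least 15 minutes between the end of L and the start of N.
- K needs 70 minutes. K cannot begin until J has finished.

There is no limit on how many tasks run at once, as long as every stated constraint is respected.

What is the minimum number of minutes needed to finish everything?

189

J waits on its own release at minute 5, so it starts at minute 5 and finishes at 5 + 15 = minute 20.
K cannot begin until J (finishes minute 20). It runs from minute 20 to 20 + 70 = minute 90.
L cannot start until K (finishes minute 90); J (finishes minute 20). The controlling bound is minute 90, so L finishes at 90 + 15 = minute 105.
M has to wait for L (finishes minute 105, plus 10-minute gap → minute 115); K (finishes minute 90). The latest of these is minute 115, so M runs minute 115 to 115 + 17 = minute 132.
N needs all of M (finishes minute 132, plus 5-minute gap → minute 137); L (finishes minute 105, plus 15-minute gap → minute 120). That puts its earliest start at minute 137; it finishes at 137 + 52 = minute 189.
All tasks are finished once the last one completes. Finish times: J at 20, K at 90, L at 105, M at 132, N at 189. The latest is minute 189.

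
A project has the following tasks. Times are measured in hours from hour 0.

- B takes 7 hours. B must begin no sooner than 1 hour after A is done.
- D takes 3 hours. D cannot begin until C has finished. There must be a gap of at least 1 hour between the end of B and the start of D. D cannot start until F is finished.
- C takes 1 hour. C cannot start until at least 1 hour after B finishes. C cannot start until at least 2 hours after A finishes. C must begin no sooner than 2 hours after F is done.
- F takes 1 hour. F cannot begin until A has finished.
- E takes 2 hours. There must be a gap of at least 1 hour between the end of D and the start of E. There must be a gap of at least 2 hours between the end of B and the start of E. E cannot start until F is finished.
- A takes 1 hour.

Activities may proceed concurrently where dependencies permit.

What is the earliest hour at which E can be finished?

17

A can start immediately at hour 0; it finishes at hour 1.
After A (finishes hour 1), F can start at hour 1 and finishes at hour 2.
After A (finishes hour 1, plus 1-hour gap → hour 2), B can start at hour 2 and finishes at hour 9.
C cannot start until B (finishes hour 9, plus 1-hour gap → hour 10); A (finishes hour 1, plus 2-hour gap → hour 3); F (finishes hour 2, plus 2-hour gap → hour 4). The controlling bound is hour 10, so C finishes at 10 + 1 = hour 11.
D cannot start until C (finishes hour 11); B (finishes hour 9, plus 1-hour gap → hour 10); F (finishes hour 2). The controlling bound is hour 11, so D finishes at 11 + 3 = hour 14.
E has to wait for D (finishes hour 14, plus 1-hour gap → hour 15); B (finishes hour 9, plus 2-hour gap → hour 11); F (finishes hour 2). The latest of these is hour 15, so E runs hour 15 to 15 + 2 = hour 17.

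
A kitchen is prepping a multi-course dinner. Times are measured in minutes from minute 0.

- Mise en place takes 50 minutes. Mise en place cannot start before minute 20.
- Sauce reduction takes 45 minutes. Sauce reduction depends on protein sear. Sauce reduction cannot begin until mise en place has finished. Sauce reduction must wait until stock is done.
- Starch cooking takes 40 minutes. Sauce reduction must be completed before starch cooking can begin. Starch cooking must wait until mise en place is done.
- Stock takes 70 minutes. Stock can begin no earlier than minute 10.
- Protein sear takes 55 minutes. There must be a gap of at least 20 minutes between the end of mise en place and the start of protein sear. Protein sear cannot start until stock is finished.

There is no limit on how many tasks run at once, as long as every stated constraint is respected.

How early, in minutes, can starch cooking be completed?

Stock waits on its own release at minute 10, so it starts at minute 10 and finishes at 10 + 70 = minute 80.
Mise en place cannot begin until its own release at minute 20. It runs from minute 20 to 20 + 50 = minute 70.
Protein sear has to wait for mise en place (finishes minute 70, plus 20-minute gap → minute 90); stock (finishes minute 80). The latest of these is minute 90, so protein sear runs minute 90 to 90 + 55 = minute 145.
For sauce reduction: protein sear (finishes minute 145); mise en place (finishes minute 70); stock (finishes minute 80). Taking the maximum gives a start of minute 145, and it finishes at 145 + 45 = minute 190.
Starch cooking needs all of sauce reduction (finishes minute 190); mise en place (finishes minute 70). That puts its earliest start at minute 190; it finishes at 190 + 40 = minute 230.

230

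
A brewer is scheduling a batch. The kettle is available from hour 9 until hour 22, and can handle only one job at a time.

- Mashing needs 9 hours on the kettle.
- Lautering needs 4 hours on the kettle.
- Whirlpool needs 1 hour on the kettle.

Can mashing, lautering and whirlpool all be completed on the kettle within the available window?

The kettle window is 22 − 9 = 13 hours.
Running back to back, the jobs need 9 + 4 + 1 = 14 hours on the kettle.
Since 14 > 13, they cannot all fit.

No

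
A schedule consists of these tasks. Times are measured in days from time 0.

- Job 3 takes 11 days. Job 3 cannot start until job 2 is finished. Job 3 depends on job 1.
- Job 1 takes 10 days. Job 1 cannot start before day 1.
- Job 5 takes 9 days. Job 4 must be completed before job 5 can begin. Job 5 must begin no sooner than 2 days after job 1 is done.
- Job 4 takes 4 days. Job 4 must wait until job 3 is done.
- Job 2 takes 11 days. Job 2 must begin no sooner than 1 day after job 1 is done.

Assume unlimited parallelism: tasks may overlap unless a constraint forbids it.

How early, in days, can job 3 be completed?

34

After its own release at day 1, job 1 can start at day 1 and finishes at day 11.
Job 2 waits on job 1 (finishes day 11, plus 1-day gap → day 12), so it starts at day 12 and finishes at 12 + 11 = day 23.
Job 3 has to wait for job 2 (finishes day 23); job 1 (finishes day 11). The latest of these is day 23, so job 3 runs day 23 to 23 + 11 = day 34.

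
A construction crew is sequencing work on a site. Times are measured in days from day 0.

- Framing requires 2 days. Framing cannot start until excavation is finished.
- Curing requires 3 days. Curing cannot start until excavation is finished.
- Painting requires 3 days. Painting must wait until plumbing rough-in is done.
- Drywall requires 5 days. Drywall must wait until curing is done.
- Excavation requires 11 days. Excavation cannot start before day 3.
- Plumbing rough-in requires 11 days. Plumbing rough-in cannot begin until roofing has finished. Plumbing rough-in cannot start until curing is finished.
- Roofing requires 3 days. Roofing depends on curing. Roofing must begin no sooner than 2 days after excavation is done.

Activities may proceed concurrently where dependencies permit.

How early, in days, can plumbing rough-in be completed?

31

Excavation waits on its own release at day 3, so it starts at day 3 and finishes at 3 + 11 = day 14.
Curing cannot begin until excavation (finishes day 14). It runs from day 14 to 14 + 3 = day 17.
For roofing: curing (finishes day 17); excavation (finishes day 14, plus 2-day gap → day 16). Taking the maximum gives a start of day 17, and it finishes at 17 + 3 = day 20.
Plumbing rough-in needs all of roofing (finishes day 20); curing (finishes day 17). That puts its earliest start at day 20; it finishes at 20 + 11 = day 31.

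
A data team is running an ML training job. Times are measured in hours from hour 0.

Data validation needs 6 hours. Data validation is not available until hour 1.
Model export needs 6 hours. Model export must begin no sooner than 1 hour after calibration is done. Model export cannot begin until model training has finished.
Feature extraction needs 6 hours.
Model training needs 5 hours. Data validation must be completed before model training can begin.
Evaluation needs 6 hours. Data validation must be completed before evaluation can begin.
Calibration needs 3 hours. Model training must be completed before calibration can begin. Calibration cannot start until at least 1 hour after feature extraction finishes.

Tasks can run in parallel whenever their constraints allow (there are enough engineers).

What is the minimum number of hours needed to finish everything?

22

Nothing blocks feature extraction, so it runs from hour 0 to hour 6.
Data validation waits on its own release at hour 1, so it starts at hour 1 and finishes at 1 + 6 = hour 7.
After data validation (finishes hour 7), evaluation can start at hour 7 and finishes at hour 13.
Model training waits on data validation (finishes hour 7), so it starts at hour 7 and finishes at 7 + 5 = hour 12.
Calibration needs all of model training (finishes hour 12); feature extraction (finishes hour 6, plus 1-hour gap → hour 7). That puts its earliest start at hour 12; it finishes at 12 + 3 = hour 15.
Model export has to wait for calibration (finishes hour 15, plus 1-hour gap → hour 16); model training (finishes hour 12). The latest of these is hour 16, so model export runs hour 16 to 16 + 6 = hour 22.
All tasks are finished once the last one completes. Finish times: Data validation at 7, Feature extraction at 6, Model training at 12, Evaluation at 13, Calibration at 15, Model export at 22. The latest is hour 22.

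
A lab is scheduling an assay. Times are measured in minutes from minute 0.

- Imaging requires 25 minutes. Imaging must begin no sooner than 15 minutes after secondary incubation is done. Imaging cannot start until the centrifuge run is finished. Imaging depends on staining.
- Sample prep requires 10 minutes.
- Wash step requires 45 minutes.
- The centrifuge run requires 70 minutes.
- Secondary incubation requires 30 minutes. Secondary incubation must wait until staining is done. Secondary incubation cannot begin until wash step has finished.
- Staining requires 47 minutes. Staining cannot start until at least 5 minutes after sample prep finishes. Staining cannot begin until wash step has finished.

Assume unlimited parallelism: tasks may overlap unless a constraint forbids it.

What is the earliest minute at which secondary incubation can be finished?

Wash step can start immediately at minute 0; it finishes at minute 45.
Nothing blocks sample prep, so it runs from minute 0 to minute 10.
For staining: sample prep (finishes minute 10, plus 5-minute gap → minute 15); wash step (finishes minute 45). Taking the maximum gives a start of minute 45, and it finishes at 45 + 47 = minute 92.
Secondary incubation has to wait for staining (finishes minute 92); wash step (finishes minute 45). The latest of these is minute 92, so secondary incubation runs minute 92 to 92 + 30 = minute 122.

122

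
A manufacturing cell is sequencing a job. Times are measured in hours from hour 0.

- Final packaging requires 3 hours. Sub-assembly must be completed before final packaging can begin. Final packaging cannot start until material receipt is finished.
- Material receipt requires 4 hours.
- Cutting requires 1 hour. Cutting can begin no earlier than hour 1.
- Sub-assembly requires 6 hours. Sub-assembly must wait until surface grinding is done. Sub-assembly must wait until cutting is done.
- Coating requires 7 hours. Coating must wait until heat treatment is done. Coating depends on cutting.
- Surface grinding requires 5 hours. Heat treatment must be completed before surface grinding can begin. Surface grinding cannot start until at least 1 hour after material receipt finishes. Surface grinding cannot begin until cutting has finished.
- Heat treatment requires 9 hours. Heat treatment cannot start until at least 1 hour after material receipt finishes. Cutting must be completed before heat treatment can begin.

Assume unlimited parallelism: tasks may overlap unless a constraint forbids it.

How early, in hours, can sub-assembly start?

After its own release at hour 1, cutting can start at hour 1 and finishes at hour 2.
Nothing blocks material receipt, so it runs from hour 0 to hour 4.
Heat treatment has to wait for material receipt (finishes hour 4, plus 1-hour gap → hour 5); cutting (finishes hour 2). The latest of these is hour 5, so heat treatment runs hour 5 to 5 + 9 = hour 14.
Surface grinding needs all of heat treatment (finishes hour 14); material receipt (finishes hour 4, plus 1-hour gap → hour 5); cutting (finishes hour 2). That puts its earliest start at hour 14; it finishes at 14 + 5 = hour 19.
Sub-assembly waits on surface grinding (finishes hour 19); cutting (finishes hour 2). The latest of these is hour 19, which is the earliest sub-assembly can start.

19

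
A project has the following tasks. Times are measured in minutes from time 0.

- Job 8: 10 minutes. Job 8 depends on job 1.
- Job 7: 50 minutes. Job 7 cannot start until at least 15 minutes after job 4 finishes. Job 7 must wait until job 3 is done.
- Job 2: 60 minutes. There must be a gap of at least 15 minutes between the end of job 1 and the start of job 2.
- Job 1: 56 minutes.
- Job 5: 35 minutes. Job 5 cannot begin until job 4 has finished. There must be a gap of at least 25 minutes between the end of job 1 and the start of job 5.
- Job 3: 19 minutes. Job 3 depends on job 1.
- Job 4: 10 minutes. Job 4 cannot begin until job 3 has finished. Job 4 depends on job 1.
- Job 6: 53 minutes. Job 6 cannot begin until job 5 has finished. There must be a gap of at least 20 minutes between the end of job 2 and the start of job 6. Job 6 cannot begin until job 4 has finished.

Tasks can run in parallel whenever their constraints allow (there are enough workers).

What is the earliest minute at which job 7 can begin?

Job 1 has no prerequisites, so it starts at minute 0 and finishes at minute 56.
Job 3 waits on job 1 (finishes minute 56), so it starts at minute 56 and finishes at 56 + 19 = minute 75.
Job 4 has to wait for job 3 (finishes minute 75); job 1 (finishes minute 56). The latest of these is minute 75, so job 4 runs minute 75 to 75 + 10 = minute 85.
Job 7 waits on job 4 (finishes minute 85, plus 15-minute gap → minute 100); job 3 (finishes minute 75). The latest of these is minute 100, which is the earliest job 7 can start.

100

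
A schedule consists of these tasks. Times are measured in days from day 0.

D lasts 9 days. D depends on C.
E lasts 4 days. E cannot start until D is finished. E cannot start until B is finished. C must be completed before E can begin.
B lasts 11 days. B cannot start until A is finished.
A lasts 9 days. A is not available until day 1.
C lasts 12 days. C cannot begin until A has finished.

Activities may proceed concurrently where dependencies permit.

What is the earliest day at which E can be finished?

A cannot begin until its own release at day 1. It runs from day 1 to 1 + 9 = day 10.
C cannot begin until A (finishes day 10). It runs from day 10 to 10 + 12 = day 22.
D cannot begin until C (finishes day 22). It runs from day 22 to 22 + 9 = day 31.
After A (finishes day 10), B can start at day 10 and finishes at day 21.
E needs all of D (finishes day 31); B (finishes day 21); C (finishes day 22). That puts its earliest start at day 31; it finishes at 31 + 4 = day 35.

35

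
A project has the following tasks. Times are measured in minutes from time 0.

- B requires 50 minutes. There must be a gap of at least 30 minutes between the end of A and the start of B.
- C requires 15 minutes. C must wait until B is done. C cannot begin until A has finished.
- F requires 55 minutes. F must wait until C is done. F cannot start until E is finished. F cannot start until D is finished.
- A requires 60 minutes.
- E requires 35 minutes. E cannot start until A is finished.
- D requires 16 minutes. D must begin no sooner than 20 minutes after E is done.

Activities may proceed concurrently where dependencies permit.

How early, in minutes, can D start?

115

A can start immediately at minute 0; it finishes at minute 60.
After A (finishes minute 60), E can start at minute 60 and finishes at minute 95.
D waits on E (finishes minute 95, plus 20-minute gap → minute 115), so the earliest it can start is minute 115.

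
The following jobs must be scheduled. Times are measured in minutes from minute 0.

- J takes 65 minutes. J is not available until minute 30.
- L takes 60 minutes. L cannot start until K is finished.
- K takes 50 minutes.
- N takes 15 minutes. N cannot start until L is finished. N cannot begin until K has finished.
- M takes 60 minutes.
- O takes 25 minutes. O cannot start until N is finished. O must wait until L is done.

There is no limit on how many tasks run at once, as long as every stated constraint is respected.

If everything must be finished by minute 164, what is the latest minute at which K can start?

O must finish by minute 164; it takes 25 minutes, so it must start by 164 − 25 = minute 139.
N feeds into O (must start by minute 139); so N must finish by minute 139 and therefore start by minute 124.
L must finish in time for N (must start by minute 124); O (must start by minute 139). The tightest is minute 124, so L must start by 124 − 60 = minute 64.
K has several dependents: L (must start by minute 64); N (must start by minute 124). The earliest of those limits is minute 64, so K must start by 64 − 50 = minute 14.

14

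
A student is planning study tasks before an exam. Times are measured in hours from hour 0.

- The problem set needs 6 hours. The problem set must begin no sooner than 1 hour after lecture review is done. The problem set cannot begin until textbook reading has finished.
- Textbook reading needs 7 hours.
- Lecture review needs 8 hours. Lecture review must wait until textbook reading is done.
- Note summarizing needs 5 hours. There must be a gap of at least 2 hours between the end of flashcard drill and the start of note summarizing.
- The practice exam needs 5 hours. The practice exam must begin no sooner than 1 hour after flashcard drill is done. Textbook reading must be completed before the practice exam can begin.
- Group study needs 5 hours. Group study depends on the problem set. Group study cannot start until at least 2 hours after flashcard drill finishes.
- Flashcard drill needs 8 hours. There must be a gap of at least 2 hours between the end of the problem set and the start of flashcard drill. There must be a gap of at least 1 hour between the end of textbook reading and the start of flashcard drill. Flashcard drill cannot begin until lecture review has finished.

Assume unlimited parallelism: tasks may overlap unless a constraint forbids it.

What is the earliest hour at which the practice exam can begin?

Textbook reading can start immediately at hour 0; it finishes at hour 7.
Lecture review waits on textbook reading (finishes hour 7), so it starts at hour 7 and finishes at 7 + 8 = hour 15.
For the problem set: lecture review (finishes hour 15, plus 1-hour gap → hour 16); textbook reading (finishes hour 7). Taking the maximum gives a start of hour 16, and it finishes at 16 + 6 = hour 22.
Flashcard drill cannot start until the problem set (finishes hour 22, plus 2-hour gap → hour 24); textbook reading (finishes hour 7, plus 1-hour gap → hour 8); lecture review (finishes hour 15). The controlling bound is hour 24, so flashcard drill finishes at 24 + 8 = hour 32.
The practice exam waits on flashcard drill (finishes hour 32, plus 1-hour gap → hour 33); textbook reading (finishes hour 7). The latest of these is hour 33, which is the earliest the practice exam can start.

33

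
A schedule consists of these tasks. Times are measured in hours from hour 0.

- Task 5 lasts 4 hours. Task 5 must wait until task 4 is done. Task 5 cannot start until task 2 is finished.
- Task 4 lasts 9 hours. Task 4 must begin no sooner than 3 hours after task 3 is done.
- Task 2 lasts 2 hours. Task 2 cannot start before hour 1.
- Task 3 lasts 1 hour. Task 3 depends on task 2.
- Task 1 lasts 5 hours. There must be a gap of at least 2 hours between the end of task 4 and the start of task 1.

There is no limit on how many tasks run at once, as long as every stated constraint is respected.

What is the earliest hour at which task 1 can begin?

Task 2 cannot begin until its own release at hour 1. It runs from hour 1 to 1 + 2 = hour 3.
Task 3 waits on task 2 (finishes hour 3), so it starts at hour 3 and finishes at 3 + 1 = hour 4.
Task 4 waits on task 3 (finishes hour 4, plus 3-hour gap → hour 7), so it starts at hour 7 and finishes at 7 + 9 = hour 16.
Task 1 waits on task 4 (finishes hour 16, plus 2-hour gap → hour 18), so the earliest it can start is hour 18.

18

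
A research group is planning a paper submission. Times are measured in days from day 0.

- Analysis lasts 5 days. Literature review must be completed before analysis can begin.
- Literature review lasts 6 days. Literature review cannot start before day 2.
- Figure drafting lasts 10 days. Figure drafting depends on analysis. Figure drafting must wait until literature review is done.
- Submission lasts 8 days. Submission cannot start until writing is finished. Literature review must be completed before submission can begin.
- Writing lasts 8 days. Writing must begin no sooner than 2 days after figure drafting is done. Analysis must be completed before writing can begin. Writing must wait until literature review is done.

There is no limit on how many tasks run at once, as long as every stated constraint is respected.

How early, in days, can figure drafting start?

13

Literature review cannot begin until its own release at day 2. It runs from day 2 to 2 + 6 = day 8.
After literature review (finishes day 8), analysis can start at day 8 and finishes at day 13.
Figure drafting waits on analysis (finishes day 13); literature review (finishes day 8). The latest of these is day 13, which is the earliest figure drafting can start.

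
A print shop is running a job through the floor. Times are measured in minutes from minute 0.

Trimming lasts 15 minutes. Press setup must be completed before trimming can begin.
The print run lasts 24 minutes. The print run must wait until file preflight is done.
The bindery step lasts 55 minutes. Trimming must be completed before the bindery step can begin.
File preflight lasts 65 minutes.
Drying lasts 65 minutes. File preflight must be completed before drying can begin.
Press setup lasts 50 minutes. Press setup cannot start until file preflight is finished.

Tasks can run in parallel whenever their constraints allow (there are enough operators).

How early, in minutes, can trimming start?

File preflight can start immediately at minute 0; it finishes at minute 65.
Press setup cannot begin until file preflight (finishes minute 65). It runs from minute 65 to 65 + 50 = minute 115.
Trimming waits on press setup (finishes minute 115), so the earliest it can start is minute 115.

115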